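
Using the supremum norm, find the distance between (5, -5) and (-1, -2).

max(|x_i - y_i|) = max(|5 - (-1)|, |-5 - (-2)|) = max(6, 3) = 6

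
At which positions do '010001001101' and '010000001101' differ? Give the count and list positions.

Differing positions: 6. Hamming distance = 1.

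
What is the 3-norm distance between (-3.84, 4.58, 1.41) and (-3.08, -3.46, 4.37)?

(Σ|x_i - y_i|^3)^(1/3) = (|-3.84 - (-3.08)|^3 + |4.58 - (-3.46)|^3 + |1.41 - 4.37|^3)^(1/3)
= (0.76^3 + 8.04^3 + 2.96^3)^(1/3) ≈ (0.439 + 519.7185 + 25.9343)^(1/3) = (546.0918)^(1/3) ≈ 8.1738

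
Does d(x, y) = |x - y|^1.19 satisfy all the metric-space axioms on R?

No. d(x,y) = |x-y|^1.19 fails the triangle inequality since p = 1.19 > 1. Counterexample: x = -2, y = -1, z = 11. d(x,z) = |-2 - 11|^1.19 = 13^1.19 ≈ 21.1637, but d(x,y) + d(y,z) = 1^1.19 + 12^1.19 ≈ 1 + 19.2409 = 20.2409. Since 21.1637 > 20.2409, the triangle inequality is violated.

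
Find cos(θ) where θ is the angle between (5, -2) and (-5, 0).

With u = (5, -2), v = (-5, 0):
u·v = 5·(-5) + (-2)·0 = (-25) + 0 = -25.
|u| = √(5² + (-2)²) = √29, |v| = √((-5)² + 0²) = √25, so |u||v| = √(29·25) = √725.
cos θ = (u·v)/(|u||v|) = -25/√725 ≈ -0.9285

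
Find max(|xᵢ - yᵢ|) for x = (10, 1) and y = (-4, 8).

max(|x_i - y_i|) = max(|10 - (-4)|, |1 - 8|) = max(14, 7) = 14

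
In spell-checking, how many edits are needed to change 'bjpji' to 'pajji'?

Let D[i][j] be the edit distance between the first i characters of 'bjpji' and the first j characters of 'pajji', with D[i][0] = i, D[0][j] = j, and D[i][j] = D[i-1][j-1] if the characters match, else 1 + min(D[i-1][j], D[i][j-1], D[i-1][j-1]). Filling the table (rows: prefixes of 'bjpji', columns: prefixes of 'pajji'):
     ε  p  a  j  j  i
  ε  0  1  2  3  4  5
  b  1  1  2  3  4  5
  j  2  2  2  2  3  4
  p  3  2  3  3  3  4
  j  4  3  3  3  3  4
  i  5  4  4  4  4  3
The bottom-right entry gives D[5][5] = 3, so no sequence of fewer than 3 edits works. Backtracking through the table gives one optimal edit sequence (3 edits):
  bjpji → pjpji (sub b→p @1)
  pjpji → papji (sub j→a @2)
  papji → pajji (sub p→j @3)
Edit distance = 3.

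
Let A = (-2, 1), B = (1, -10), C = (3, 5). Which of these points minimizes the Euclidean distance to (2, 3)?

Distances: d(A) ≈ 4.4721, d(B) ≈ 13.0384, d(C) ≈ 2.2361. Nearest: C = (3, 5) with distance 2.2361.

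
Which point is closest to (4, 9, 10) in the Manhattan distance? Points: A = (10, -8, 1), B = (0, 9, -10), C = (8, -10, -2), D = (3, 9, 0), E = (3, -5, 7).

Distances: d(A) = 32, d(B) = 24, d(C) = 35, d(D) = 11, d(E) = 18. Nearest: D = (3, 9, 0) with distance 11.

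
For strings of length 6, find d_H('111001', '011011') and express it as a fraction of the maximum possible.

Differing positions: 1, 5. Hamming distance = 2. The maximum possible Hamming distance for length-6 strings is 6, so d_H/6 = 2/6 ≈ 0.3333.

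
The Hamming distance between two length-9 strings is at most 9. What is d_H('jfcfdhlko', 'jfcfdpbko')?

Differing positions: 6, 7. Hamming distance = 2. The maximum possible Hamming distance for length-9 strings is 9, so d_H/9 = 2/9 ≈ 0.2222.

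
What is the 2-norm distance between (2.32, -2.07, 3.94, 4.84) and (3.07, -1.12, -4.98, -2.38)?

(Σ|x_i - y_i|^2)^(1/2) = (|2.32 - 3.07|^2 + |-2.07 - (-1.12)|^2 + |3.94 - (-4.98)|^2 + |4.84 - (-2.38)|^2)^(1/2)
= (0.75^2 + 0.95^2 + 8.92^2 + 7.22^2)^(1/2) = (0.5625 + 0.9025 + 79.5664 + 52.1284)^(1/2) = (133.1598)^(1/2) ≈ 11.5395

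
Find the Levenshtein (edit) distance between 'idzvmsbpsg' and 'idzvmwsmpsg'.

Let D[i][j] be the edit distance between the first i characters of 'idzvmsbpsg' and the first j characters of 'idzvmwsmpsg', with D[i][0] = i, D[0][j] = j, and D[i][j] = D[i-1][j-1] if the characters match, else 1 + min(D[i-1][j], D[i][j-1], D[i-1][j-1]). Filling the table (rows: prefixes of 'idzvmsbpsg', columns: prefixes of 'idzvmwsmpsg'):
     ε  i  d  z  v  m  w  s  m  p  s  g
  ε  0  1  2  3  4  5  6  7  8  9 10 11
  i  1  0  1  2  3  4  5  6  7  8  9 10
  d  2  1  0  1  2  3  4  5  6  7  8  9
  z  3  2  1  0  1  2  3  4  5  6  7  8
  v  4  3  2  1  0  1  2  3  4  5  6  7
  m  5  4  3  2  1  0  1  2  3  4  5  6
  s  6  5  4  3  2  1  1  1  2  3  4  5
  b  7  6  5  4  3  2  2  2  2  3  4  5
  p  8  7  6  5  4  3  3  3  3  2  3  4
  s  9  8  7  6  5  4  4  3  4  3  2  3
  g 10  9  8  7  6  5  5  4  4  4  3  2
The bottom-right entry gives D[10][11] = 2, so no sequence of fewer than 2 edits works. Backtracking through the table gives one optimal edit sequence (2 edits):
  idzvmsbpsg → idzvmwsbpsg (ins w @6)
  idzvmwsbpsg → idzvmwsmpsg (sub b→m @8)
Edit distance = 2.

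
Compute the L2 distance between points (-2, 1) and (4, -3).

(Σ|x_i - y_i|^2)^(1/2) = (|-2 - 4|^2 + |1 - (-3)|^2)^(1/2)
= (6^2 + 4^2)^(1/2) = (36 + 16)^(1/2) = (52)^(1/2) ≈ 7.2111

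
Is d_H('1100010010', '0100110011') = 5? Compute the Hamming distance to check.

Differing positions: 1, 5, 10. Hamming distance = 3, so the claim that d_H = 5 is false.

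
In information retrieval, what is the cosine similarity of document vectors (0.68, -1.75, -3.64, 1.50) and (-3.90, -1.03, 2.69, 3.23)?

With u = (0.68, -1.75, -3.64, 1.50), v = (-3.90, -1.03, 2.69, 3.23):
u·v = 0.68·(-3.9) + (-1.75)·(-1.03) + (-3.64)·2.69 + 1.5·3.23 = (-2.652) + 1.8025 + (-9.7916) + 4.845 = -5.7961.
|u| = √(0.68² + (-1.75)² + (-3.64)² + 1.5²) = √(0.4624 + 3.0625 + 13.2496 + 2.25) = √19.0245, |v| = √((-3.9)² + (-1.03)² + 2.69² + 3.23²) = √(15.21 + 1.0609 + 7.2361 + 10.4329) = √33.9399.
cos θ = (u·v)/(|u||v|) = -5.7961/(√19.0245·√33.9399) ≈ -0.2281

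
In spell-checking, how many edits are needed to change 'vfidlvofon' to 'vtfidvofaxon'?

Let D[i][j] be the edit distance between the first i characters of 'vfidlvofon' and the first j characters of 'vtfidvofaxon', with D[i][0] = i, D[0][j] = j, and D[i][j] = D[i-1][j-1] if the characters match, else 1 + min(D[i-1][j], D[i][j-1], D[i-1][j-1]). Filling the table (rows: prefixes of 'vfidlvofon', columns: prefixes of 'vtfidvofaxon'):
     ε  v  t  f  i  d  v  o  f  a  x  o  n
  ε  0  1  2  3  4  5  6  7  8  9 10 11 12
  v  1  0  1  2  3  4  5  6  7  8  9 10 11
  f  2  1  1  1  2  3  4  5  6  7  8  9 10
  i  3  2  2  2  1  2  3  4  5  6  7  8  9
  d  4  3  3  3  2  1  2  3  4  5  6  7  8
  l  5  4  4  4  3  2  2  3  4  5  6  7  8
  v  6  5  5  5  4  3  2  3  4  5  6  7  8
  o  7  6  6  6  5  4  3  2  3  4  5  6  7
  f  8  7  7  6  6  5  4  3  2  3  4  5  6
  o  9  8  8  7  7  6  5  4  3  3  4  4  5
  n 10  9  9  8  8  7  6  5  4  4  4  5  4
The bottom-right entry gives D[10][12] = 4, so no sequence of fewer than 4 edits works. Backtracking through the table gives one optimal edit sequence (4 edits):
  vfidlvofon → vtfidlvofon (ins t @2)
  vtfidlvofon → vtfidvofon (del l @6)
  vtfidvofon → vtfidvofaon (ins a @9)
  vtfidvofaon → vtfidvofaxon (ins x @10)
Edit distance = 4.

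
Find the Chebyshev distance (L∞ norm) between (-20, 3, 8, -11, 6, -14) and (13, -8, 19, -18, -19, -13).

max(|x_i - y_i|) = max(|-20 - 13|, |3 - (-8)|, |8 - 19|, |-11 - (-18)|, |6 - (-19)|, |-14 - (-13)|) = max(33, 11, 11, 7, 25, 1) = 33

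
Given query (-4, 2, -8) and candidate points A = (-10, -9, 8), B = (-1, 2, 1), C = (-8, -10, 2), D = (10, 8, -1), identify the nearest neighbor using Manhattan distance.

Distances: d(A) = 33, d(B) = 12, d(C) = 26, d(D) = 27. Nearest: B = (-1, 2, 1) with distance 12.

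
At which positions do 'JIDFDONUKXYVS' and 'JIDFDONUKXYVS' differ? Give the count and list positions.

Differing positions: none. Hamming distance = 0.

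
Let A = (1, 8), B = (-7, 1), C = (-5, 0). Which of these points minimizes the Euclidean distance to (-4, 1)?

Distances: d(A) ≈ 8.6023, d(B) = 3, d(C) ≈ 1.4142. Nearest: C = (-5, 0) with distance 1.4142.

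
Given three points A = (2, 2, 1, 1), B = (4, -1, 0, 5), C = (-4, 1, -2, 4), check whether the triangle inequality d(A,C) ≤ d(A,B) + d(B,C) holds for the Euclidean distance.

d(A,B) = √(2² + 3² + 1² + 4²) = √30 ≈ 5.4772, d(B,C) = √(8² + 2² + 2² + 1²) = √73 ≈ 8.544, d(A,C) = √(6² + 1² + 3² + 3²) = √55 ≈ 7.4162.
d(A,C) ≈ 7.4162 ≤ 5.4772 + 8.544 = 14.0212. Triangle inequality is satisfied.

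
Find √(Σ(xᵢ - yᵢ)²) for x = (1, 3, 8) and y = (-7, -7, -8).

√(Σ(x_i - y_i)²) = √((1 - (-7))² + (3 - (-7))² + (8 - (-8))²)
= √(8² + 10² + 16²) = √(64 + 100 + 256) = √420 ≈ 20.4939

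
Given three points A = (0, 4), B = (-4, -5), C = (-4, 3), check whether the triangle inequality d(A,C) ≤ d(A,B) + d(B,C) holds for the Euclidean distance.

d(A,B) = √(4² + 9²) = √97 ≈ 9.8489, d(B,C) = √(0² + 8²) = √64 = 8, d(A,C) = √(4² + 1²) = √17 ≈ 4.1231.
d(A,C) ≈ 4.1231 ≤ 9.8489 + 8 = 17.8489. Triangle inequality is satisfied.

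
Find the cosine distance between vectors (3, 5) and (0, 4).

With u = (3, 5), v = (0, 4):
u·v = 3·0 + 5·4 = 0 + 20 = 20.
|u| = √(3² + 5²) = √34, |v| = √(0² + 4²) = √16, so |u||v| = √(34·16) = √544.
cos θ = (u·v)/(|u||v|) = 20/√544 ≈ 0.8575
Cosine distance = 1 - cos θ ≈ 1 - 0.8575 = 0.1425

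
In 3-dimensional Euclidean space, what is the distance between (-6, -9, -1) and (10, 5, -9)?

√(Σ(x_i - y_i)²) = √((-6 - 10)² + (-9 - 5)² + (-1 - (-9))²)
= √((-16)² + (-14)² + 8²) = √(256 + 196 + 64) = √516 ≈ 22.7156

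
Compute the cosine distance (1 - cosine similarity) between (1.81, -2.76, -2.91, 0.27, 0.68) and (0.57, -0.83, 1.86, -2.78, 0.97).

With u = (1.81, -2.76, -2.91, 0.27, 0.68), v = (0.57, -0.83, 1.86, -2.78, 0.97):
u·v = 1.81·0.57 + (-2.76)·(-0.83) + (-2.91)·1.86 + 0.27·(-2.78) + 0.68·0.97 = 1.0317 + 2.2908 + (-5.4126) + (-0.7506) + 0.6596 = -2.1811.
|u| = √(1.81² + (-2.76)² + (-2.91)² + 0.27² + 0.68²) = √(3.2761 + 7.6176 + 8.4681 + 0.0729 + 0.4624) = √19.8971, |v| = √(0.57² + (-0.83)² + 1.86² + (-2.78)² + 0.97²) = √(0.3249 + 0.6889 + 3.4596 + 7.7284 + 0.9409) = √13.1427.
cos θ = (u·v)/(|u||v|) = -2.1811/(√19.8971·√13.1427) ≈ -0.1349
Cosine distance = 1 - cos θ ≈ 1 - (-0.1349) = 1.1349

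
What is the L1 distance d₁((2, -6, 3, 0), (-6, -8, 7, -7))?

Σ|x_i - y_i| = |2 - (-6)| + |-6 - (-8)| + |3 - 7| + |0 - (-7)| = 8 + 2 + 4 + 7 = 21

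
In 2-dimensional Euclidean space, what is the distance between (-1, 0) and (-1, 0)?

√(Σ(x_i - y_i)²) = √((-1 - (-1))² + (0 - 0)²)
= √(0² + 0²) = √(0 + 0) = √0 = 0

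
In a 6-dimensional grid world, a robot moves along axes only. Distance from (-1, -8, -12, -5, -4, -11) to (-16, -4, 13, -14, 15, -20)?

Σ|x_i - y_i| = |-1 - (-16)| + |-8 - (-4)| + |-12 - 13| + |-5 - (-14)| + |-4 - 15| + |-11 - (-20)| = 15 + 4 + 25 + 9 + 19 + 9 = 81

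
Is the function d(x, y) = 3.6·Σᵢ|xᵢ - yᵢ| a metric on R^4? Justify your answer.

Yes. The L1 (Manhattan) norm induces a metric on R^4, and multiplying a metric by a positive constant 3.6 > 0 preserves all four axioms: non-negativity (3.6·||x-y|| ≥ 0), identity (3.6·||x-y|| = 0 ⟺ ||x-y|| = 0 ⟺ x = y), symmetry (||x-y|| = ||y-x||), and the triangle inequality (3.6·||x-z|| ≤ 3.6·||x-y|| + 3.6·||y-z||). So d is a metric.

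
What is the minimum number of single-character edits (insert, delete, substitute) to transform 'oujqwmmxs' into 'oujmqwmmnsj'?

Let D[i][j] be the edit distance between the first i characters of 'oujqwmmxs' and the first j characters of 'oujmqwmmnsj', with D[i][0] = i, D[0][j] = j, and D[i][j] = D[i-1][j-1] if the characters match, else 1 + min(D[i-1][j], D[i][j-1], D[i-1][j-1]). Filling the table (rows: prefixes of 'oujqwmmxs', columns: prefixes of 'oujmqwmmnsj'):
     ε  o  u  j  m  q  w  m  m  n  s  j
  ε  0  1  2  3  4  5  6  7  8  9 10 11
  o  1  0  1  2  3  4  5  6  7  8  9 10
  u  2  1  0  1  2  3  4  5  6  7  8  9
  j  3  2  1  0  1  2  3  4  5  6  7  8
  q  4  3  2  1  1  1  2  3  4  5  6  7
  w  5  4  3  2  2  2  1  2  3  4  5  6
  m  6  5  4  3  2  3  2  1  2  3  4  5
  m  7  6  5  4  3  3  3  2  1  2  3  4
  x  8  7  6  5  4  4  4  3  2  2  3  4
  s  9  8  7  6  5  5  5  4  3  3  2  3
The bottom-right entry gives D[9][11] = 3, so no sequence of fewer than 3 edits works. Backtracking through the table gives one optimal edit sequence (3 edits):
  oujqwmmxs → oujmqwmmxs (ins m @4)
  oujmqwmmxs → oujmqwmmns (sub x→n @9)
  oujmqwmmns → oujmqwmmnsj (ins j @11)
Edit distance = 3.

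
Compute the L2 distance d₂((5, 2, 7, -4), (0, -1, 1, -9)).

√(Σ(x_i - y_i)²) = √((5 - 0)² + (2 - (-1))² + (7 - 1)² + (-4 - (-9))²)
= √(5² + 3² + 6² + 5²) = √(25 + 9 + 36 + 25) = √95 ≈ 9.7468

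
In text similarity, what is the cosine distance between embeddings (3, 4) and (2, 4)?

With u = (3, 4), v = (2, 4):
u·v = 3·2 + 4·4 = 6 + 16 = 22.
|u| = √(3² + 4²) = √25, |v| = √(2² + 4²) = √20, so |u||v| = √(25·20) = √500.
cos θ = (u·v)/(|u||v|) = 22/√500 ≈ 0.9839
Cosine distance = 1 - cos θ ≈ 1 - 0.9839 = 0.0161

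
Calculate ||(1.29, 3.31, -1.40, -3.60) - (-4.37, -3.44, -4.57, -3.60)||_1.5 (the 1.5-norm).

(Σ|x_i - y_i|^1.5)^(1/1.5) = (|1.29 - (-4.37)|^1.5 + |3.31 - (-3.44)|^1.5 + |-1.4 - (-4.57)|^1.5 + |-3.6 - (-3.6)|^1.5)^(1/1.5)
= (5.66^1.5 + 6.75^1.5 + 3.17^1.5 + 0^1.5)^(1/1.5) ≈ (13.4656 + 17.537 + 5.644 + 0)^(1/1.5) = (36.6466)^(1/1.5) ≈ 11.0329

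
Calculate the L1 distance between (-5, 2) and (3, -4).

Σ|x_i - y_i| = |-5 - 3| + |2 - (-4)| = 8 + 6 = 14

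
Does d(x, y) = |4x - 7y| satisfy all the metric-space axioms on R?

No. d fails symmetry: d(9, 7) = |4·9 - 7·7| = |-13| = 13, but d(7, 9) = |4·7 - 7·9| = |-35| = 35. Since 13 ≠ 35, d(x,y) ≠ d(y,x) in general.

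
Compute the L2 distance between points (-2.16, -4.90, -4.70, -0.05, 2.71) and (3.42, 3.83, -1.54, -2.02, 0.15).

(Σ|x_i - y_i|^2)^(1/2) = (|-2.16 - 3.42|^2 + |-4.9 - 3.83|^2 + |-4.7 - (-1.54)|^2 + |-0.05 - (-2.02)|^2 + |2.71 - 0.15|^2)^(1/2)
= (5.58^2 + 8.73^2 + 3.16^2 + 1.97^2 + 2.56^2)^(1/2) = (31.1364 + 76.2129 + 9.9856 + 3.8809 + 6.5536)^(1/2) = (127.7694)^(1/2) ≈ 11.3035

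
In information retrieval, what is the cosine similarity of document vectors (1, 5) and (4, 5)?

With u = (1, 5), v = (4, 5):
u·v = 1·4 + 5·5 = 4 + 25 = 29.
|u| = √(1² + 5²) = √26, |v| = √(4² + 5²) = √41, so |u||v| = √(26·41) = √1066.
cos θ = (u·v)/(|u||v|) = 29/√1066 ≈ 0.8882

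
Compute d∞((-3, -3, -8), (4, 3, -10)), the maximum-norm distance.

max(|x_i - y_i|) = max(|-3 - 4|, |-3 - 3|, |-8 - (-10)|) = max(7, 6, 2) = 7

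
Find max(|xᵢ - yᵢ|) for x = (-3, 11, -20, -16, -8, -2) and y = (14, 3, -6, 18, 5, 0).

max(|x_i - y_i|) = max(|-3 - 14|, |11 - 3|, |-20 - (-6)|, |-16 - 18|, |-8 - 5|, |-2 - 0|) = max(17, 8, 14, 34, 13, 2) = 34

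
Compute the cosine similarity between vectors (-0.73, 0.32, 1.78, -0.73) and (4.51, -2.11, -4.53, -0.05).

With u = (-0.73, 0.32, 1.78, -0.73), v = (4.51, -2.11, -4.53, -0.05):
u·v = (-0.73)·4.51 + 0.32·(-2.11) + 1.78·(-4.53) + (-0.73)·(-0.05) = (-3.2923) + (-0.6752) + (-8.0634) + 0.0365 = -11.9944.
|u| = √((-0.73)² + 0.32² + 1.78² + (-0.73)²) = √(0.5329 + 0.1024 + 3.1684 + 0.5329) = √4.3366, |v| = √(4.51² + (-2.11)² + (-4.53)² + (-0.05)²) = √(20.3401 + 4.4521 + 20.5209 + 0.0025) = √45.3156.
cos θ = (u·v)/(|u||v|) = -11.9944/(√4.3366·√45.3156) ≈ -0.8556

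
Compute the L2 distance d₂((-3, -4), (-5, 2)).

√(Σ(x_i - y_i)²) = √((-3 - (-5))² + (-4 - 2)²)
= √(2² + (-6)²) = √(4 + 36) = √40 ≈ 6.3246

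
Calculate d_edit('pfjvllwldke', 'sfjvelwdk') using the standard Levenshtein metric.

Let D[i][j] be the edit distance between the first i characters of 'pfjvllwldke' and the first j characters of 'sfjvelwdk', with D[i][0] = i, D[0][j] = j, and D[i][j] = D[i-1][j-1] if the characters match, else 1 + min(D[i-1][j], D[i][j-1], D[i-1][j-1]). Filling the table (rows: prefixes of 'pfjvllwldke', columns: prefixes of 'sfjvelwdk'):
     ε  s  f  j  v  e  l  w  d  k
  ε  0  1  2  3  4  5  6  7  8  9
  p  1  1  2  3  4  5  6  7  8  9
  f  2  2  1  2  3  4  5  6  7  8
  j  3  3  2  1  2  3  4  5  6  7
  v  4  4  3  2  1  2  3  4  5  6
  l  5  5  4  3  2  2  2  3  4  5
  l  6  6  5  4  3  3  2  3  4  5
  w  7  7  6  5  4  4  3  2  3  4
  l  8  8  7  6  5  5  4  3  3  4
  d  9  9  8  7  6  6  5  4  3  4
  k 10 10  9  8  7  7  6  5  4  3
  e 11 11 10  9  8  7  7  6  5  4
The bottom-right entry gives D[11][9] = 4, so no sequence of fewer than 4 edits works. Backtracking through the table gives one optimal edit sequence (4 edits):
  pfjvllwldke → sfjvllwldke (sub p→s @1)
  sfjvllwldke → sfjvelwldke (sub l→e @5)
  sfjvelwldke → sfjvelwdke (del l @8)
  sfjvelwdke → sfjvelwdk (del e @10)
Edit distance = 4.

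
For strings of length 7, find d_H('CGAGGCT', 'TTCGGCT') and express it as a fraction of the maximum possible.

Differing positions: 1, 2, 3. Hamming distance = 3. The maximum possible Hamming distance for length-7 strings is 7, so d_H/7 = 3/7 ≈ 0.4286.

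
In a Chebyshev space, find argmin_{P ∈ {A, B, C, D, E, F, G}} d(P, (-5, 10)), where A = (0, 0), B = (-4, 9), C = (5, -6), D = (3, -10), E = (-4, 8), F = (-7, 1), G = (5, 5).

Distances: d(A) = 10, d(B) = 1, d(C) = 16, d(D) = 20, d(E) = 2, d(F) = 9, d(G) = 10. Nearest: B = (-4, 9) with distance 1.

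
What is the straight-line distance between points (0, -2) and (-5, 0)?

√(Σ(x_i - y_i)²) = √((0 - (-5))² + (-2 - 0)²)
= √(5² + (-2)²) = √(25 + 4) = √29 ≈ 5.3852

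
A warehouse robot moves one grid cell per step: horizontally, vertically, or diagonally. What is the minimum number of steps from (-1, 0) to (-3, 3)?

max(|x_i - y_i|) = max(|-1 - (-3)|, |0 - 3|) = max(2, 3) = 3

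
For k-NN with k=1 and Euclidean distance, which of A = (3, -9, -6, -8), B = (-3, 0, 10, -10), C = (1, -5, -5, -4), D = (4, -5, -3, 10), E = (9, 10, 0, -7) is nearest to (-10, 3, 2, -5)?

Distances: d(A) ≈ 19.6469, d(B) ≈ 12.1244, d(C) ≈ 15.3297, d(D) ≈ 22.5832, d(E) ≈ 20.445. Nearest: B = (-3, 0, 10, -10) with distance 12.1244.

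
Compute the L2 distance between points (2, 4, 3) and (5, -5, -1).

(Σ|x_i - y_i|^2)^(1/2) = (|2 - 5|^2 + |4 - (-5)|^2 + |3 - (-1)|^2)^(1/2)
= (3^2 + 9^2 + 4^2)^(1/2) = (9 + 81 + 16)^(1/2) = (106)^(1/2) ≈ 10.2956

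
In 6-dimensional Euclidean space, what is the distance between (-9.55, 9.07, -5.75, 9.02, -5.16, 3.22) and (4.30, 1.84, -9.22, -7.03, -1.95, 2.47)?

√(Σ(x_i - y_i)²) = √((-9.55 - 4.3)² + (9.07 - 1.84)² + (-5.75 - (-9.22))² + (9.02 - (-7.03))² + (-5.16 - (-1.95))² + (3.22 - 2.47)²)
= √((-13.85)² + 7.23² + 3.47² + 16.05² + (-3.21)² + 0.75²) = √(191.8225 + 52.2729 + 12.0409 + 257.6025 + 10.3041 + 0.5625) = √524.6054 ≈ 22.9043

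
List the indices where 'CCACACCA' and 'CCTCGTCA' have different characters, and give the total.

Differing positions: 3, 5, 6. Hamming distance = 3.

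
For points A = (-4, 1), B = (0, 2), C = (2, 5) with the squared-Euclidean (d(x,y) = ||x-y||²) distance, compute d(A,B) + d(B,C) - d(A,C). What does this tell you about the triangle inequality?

d(A,B) = 4² + 1² = 17, d(B,C) = 2² + 3² = 13, d(A,C) = 6² + 4² = 52.
d(A,B) + d(B,C) - d(A,C) = 17 + 13 - 52 = 30 - 52 = -22. This is < 0, so the triangle inequality FAILS for these points (squared-Euclidean is not a metric).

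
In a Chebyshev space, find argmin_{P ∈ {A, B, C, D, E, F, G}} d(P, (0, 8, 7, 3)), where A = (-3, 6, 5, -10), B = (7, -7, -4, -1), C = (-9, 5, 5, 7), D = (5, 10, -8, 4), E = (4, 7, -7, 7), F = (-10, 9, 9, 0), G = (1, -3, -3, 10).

Distances: d(A) = 13, d(B) = 15, d(C) = 9, d(D) = 15, d(E) = 14, d(F) = 10, d(G) = 11. Nearest: C = (-9, 5, 5, 7) with distance 9.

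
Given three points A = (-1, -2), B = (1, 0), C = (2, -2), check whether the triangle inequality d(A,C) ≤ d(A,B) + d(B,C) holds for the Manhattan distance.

d(A,B) = 2 + 2 = 4, d(B,C) = 1 + 2 = 3, d(A,C) = 3 + 0 = 3.
d(A,C) = 3 ≤ 4 + 3 = 7. Triangle inequality is satisfied.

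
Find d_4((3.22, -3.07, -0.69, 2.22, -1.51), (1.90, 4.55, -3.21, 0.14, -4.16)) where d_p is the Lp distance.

(Σ|x_i - y_i|^4)^(1/4) = (|3.22 - 1.9|^4 + |-3.07 - 4.55|^4 + |-0.69 - (-3.21)|^4 + |2.22 - 0.14|^4 + |-1.51 - (-4.16)|^4)^(1/4)
= (1.32^4 + 7.62^4 + 2.52^4 + 2.08^4 + 2.65^4)^(1/4) ≈ (3.036 + 3371.4745 + 40.3276 + 18.7177 + 49.3155)^(1/4) = (3482.8713)^(1/4) ≈ 7.6822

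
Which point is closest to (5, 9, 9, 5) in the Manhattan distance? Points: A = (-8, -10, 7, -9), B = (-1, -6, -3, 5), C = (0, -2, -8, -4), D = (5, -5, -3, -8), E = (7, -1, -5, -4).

Distances: d(A) = 48, d(B) = 33, d(C) = 42, d(D) = 39, d(E) = 35. Nearest: B = (-1, -6, -3, 5) with distance 33.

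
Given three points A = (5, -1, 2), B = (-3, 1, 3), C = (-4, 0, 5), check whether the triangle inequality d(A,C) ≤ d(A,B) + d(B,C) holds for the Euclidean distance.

d(A,B) = √(8² + 2² + 1²) = √69 ≈ 8.3066, d(B,C) = √(1² + 1² + 2²) = √6 ≈ 2.4495, d(A,C) = √(9² + 1² + 3²) = √91 ≈ 9.5394.
d(A,C) ≈ 9.5394 ≤ 8.3066 + 2.4495 = 10.7561. Triangle inequality is satisfied.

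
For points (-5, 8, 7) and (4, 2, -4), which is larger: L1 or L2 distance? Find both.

L1 = |-5 - 4| + |8 - 2| + |7 - (-4)| = 9 + 6 + 11 = 26
L2 = √(9² + 6² + 11²) = √238 ≈ 15.4272
L1 ≥ L2 always (equality iff movement is along one axis); L1 > L2 here.
Ratio L1/L2 = 26/√238 ≈ 1.6853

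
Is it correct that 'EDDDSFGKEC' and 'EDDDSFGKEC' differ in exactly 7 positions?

Differing positions: none. Hamming distance = 0, so the claim that d_H = 7 is false.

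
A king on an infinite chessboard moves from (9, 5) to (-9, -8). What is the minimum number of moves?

max(|x_i - y_i|) = max(|9 - (-9)|, |5 - (-8)|) = max(18, 13) = 18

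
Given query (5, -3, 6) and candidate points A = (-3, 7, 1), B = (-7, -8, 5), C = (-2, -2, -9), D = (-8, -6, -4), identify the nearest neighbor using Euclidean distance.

Distances: d(A) ≈ 13.7477, d(B) ≈ 13.0384, d(C) ≈ 16.5831, d(D) ≈ 16.6733. Nearest: B = (-7, -8, 5) with distance 13.0384.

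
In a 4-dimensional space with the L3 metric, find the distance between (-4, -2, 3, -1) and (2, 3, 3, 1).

(Σ|x_i - y_i|^3)^(1/3) = (|-4 - 2|^3 + |-2 - 3|^3 + |3 - 3|^3 + |-1 - 1|^3)^(1/3)
= (6^3 + 5^3 + 0^3 + 2^3)^(1/3) = (216 + 125 + 0 + 8)^(1/3) = (349)^(1/3) ≈ 7.0406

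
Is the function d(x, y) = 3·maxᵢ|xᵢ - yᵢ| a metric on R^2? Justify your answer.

Yes. The L∞ (Chebyshev) norm induces a metric on R^2, and multiplying a metric by a positive constant 3 > 0 preserves all four axioms: non-negativity (3·||x-y|| ≥ 0), identity (3·||x-y|| = 0 ⟺ ||x-y|| = 0 ⟺ x = y), symmetry (||x-y|| = ||y-x||), and the triangle inequality (3·||x-z|| ≤ 3·||x-y|| + 3·||y-z||). So d is a metric.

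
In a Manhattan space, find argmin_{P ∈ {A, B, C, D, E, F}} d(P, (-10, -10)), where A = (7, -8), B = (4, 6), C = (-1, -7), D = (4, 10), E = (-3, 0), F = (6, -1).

Distances: d(A) = 19, d(B) = 30, d(C) = 12, d(D) = 34, d(E) = 17, d(F) = 25. Nearest: C = (-1, -7) with distance 12.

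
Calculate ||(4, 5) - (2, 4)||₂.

√(Σ(x_i - y_i)²) = √((4 - 2)² + (5 - 4)²)
= √(2² + 1²) = √(4 + 1) = √5 ≈ 2.2361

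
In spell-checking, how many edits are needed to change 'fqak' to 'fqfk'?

Let D[i][j] be the edit distance between the first i characters of 'fqak' and the first j characters of 'fqfk', with D[i][0] = i, D[0][j] = j, and D[i][j] = D[i-1][j-1] if the characters match, else 1 + min(D[i-1][j], D[i][j-1], D[i-1][j-1]). Filling the table (rows: prefixes of 'fqak', columns: prefixes of 'fqfk'):
     ε  f  q  f  k
  ε  0  1  2  3  4
  f  1  0  1  2  3
  q  2  1  0  1  2
  a  3  2  1  1  2
  k  4  3  2  2  1
The bottom-right entry gives D[4][4] = 1, so no sequence of fewer than 1 edit works. Backtracking through the table gives one optimal edit sequence (1 edit):
  fqak → fqfk (sub a→f @3)
Edit distance = 1.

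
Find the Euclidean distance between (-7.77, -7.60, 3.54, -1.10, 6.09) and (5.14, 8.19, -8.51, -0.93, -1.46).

√(Σ(x_i - y_i)²) = √((-7.77 - 5.14)² + (-7.6 - 8.19)² + (3.54 - (-8.51))² + (-1.1 - (-0.93))² + (6.09 - (-1.46))²)
= √((-12.91)² + (-15.79)² + 12.05² + (-0.17)² + 7.55²) = √(166.6681 + 249.3241 + 145.2025 + 0.0289 + 57.0025) = √618.2261 ≈ 24.8642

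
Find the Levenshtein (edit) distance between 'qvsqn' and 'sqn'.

Let D[i][j] be the edit distance between the first i characters of 'qvsqn' and the first j characters of 'sqn', with D[i][0] = i, D[0][j] = j, and D[i][j] = D[i-1][j-1] if the characters match, else 1 + min(D[i-1][j], D[i][j-1], D[i-1][j-1]). Filling the table (rows: prefixes of 'qvsqn', columns: prefixes of 'sqn'):
     ε  s  q  n
  ε  0  1  2  3
  q  1  1  1  2
  v  2  2  2  2
  s  3  2  3  3
  q  4  3  2  3
  n  5  4  3  2
The bottom-right entry gives D[5][3] = 2, so no sequence of fewer than 2 edits works. Backtracking through the table gives one optimal edit sequence (2 edits):
  qvsqn → vsqn (del q @1)
  vsqn → sqn (del v @1)
Edit distance = 2.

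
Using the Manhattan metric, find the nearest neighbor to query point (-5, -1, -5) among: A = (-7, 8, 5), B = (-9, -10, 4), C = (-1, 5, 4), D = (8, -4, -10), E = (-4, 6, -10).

Distances: d(A) = 21, d(B) = 22, d(C) = 19, d(D) = 21, d(E) = 13. Nearest: E = (-4, 6, -10) with distance 13.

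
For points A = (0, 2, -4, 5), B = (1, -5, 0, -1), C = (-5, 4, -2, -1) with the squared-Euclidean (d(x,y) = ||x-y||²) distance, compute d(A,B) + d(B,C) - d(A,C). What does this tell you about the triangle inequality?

d(A,B) = 1² + 7² + 4² + 6² = 102, d(B,C) = 6² + 9² + 2² + 0² = 121, d(A,C) = 5² + 2² + 2² + 6² = 69.
d(A,B) + d(B,C) - d(A,C) = 102 + 121 - 69 = 223 - 69 = 154. This is ≥ 0, so the triangle inequality holds for these points.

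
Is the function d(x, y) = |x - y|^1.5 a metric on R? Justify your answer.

No. d(x,y) = |x-y|^1.5 fails the triangle inequality since p = 1.5 > 1. Counterexample: x = 2, y = 14, z = 22. d(x,z) = |2 - 22|^1.5 = 20^1.5 ≈ 89.4427, but d(x,y) + d(y,z) = 12^1.5 + 8^1.5 ≈ 41.5692 + 22.6274 = 64.1966. Since 89.4427 > 64.1966, the triangle inequality is violated.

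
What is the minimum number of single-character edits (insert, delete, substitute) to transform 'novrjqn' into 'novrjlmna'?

Let D[i][j] be the edit distance between the first i characters of 'novrjqn' and the first j characters of 'novrjlmna', with D[i][0] = i, D[0][j] = j, and D[i][j] = D[i-1][j-1] if the characters match, else 1 + min(D[i-1][j], D[i][j-1], D[i-1][j-1]). Filling the table (rows: prefixes of 'novrjqn', columns: prefixes of 'novrjlmna'):
     ε  n  o  v  r  j  l  m  n  a
  ε  0  1  2  3  4  5  6  7  8  9
  n  1  0  1  2  3  4  5  6  7  8
  o  2  1  0  1  2  3  4  5  6  7
  v  3  2  1  0  1  2  3  4  5  6
  r  4  3  2  1  0  1  2  3  4  5
  j  5  4  3  2  1  0  1  2  3  4
  q  6  5  4  3  2  1  1  2  3  4
  n  7  6  5  4  3  2  2  2  2  3
The bottom-right entry gives D[7][9] = 3, so no sequence of fewer than 3 edits works. Backtracking through the table gives one optimal edit sequence (3 edits):
  novrjqn → novrjlqn (ins l @6)
  novrjlqn → novrjlmn (sub q→m @7)
  novrjlmn → novrjlmna (ins a @9)
Edit distance = 3.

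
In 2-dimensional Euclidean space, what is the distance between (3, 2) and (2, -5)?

√(Σ(x_i - y_i)²) = √((3 - 2)² + (2 - (-5))²)
= √(1² + 7²) = √(1 + 49) = √50 ≈ 7.0711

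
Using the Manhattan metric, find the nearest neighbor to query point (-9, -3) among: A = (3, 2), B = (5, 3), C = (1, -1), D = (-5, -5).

Distances: d(A) = 17, d(B) = 20, d(C) = 12, d(D) = 6. Nearest: D = (-5, -5) with distance 6.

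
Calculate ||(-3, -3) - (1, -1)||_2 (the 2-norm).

(Σ|x_i - y_i|^2)^(1/2) = (|-3 - 1|^2 + |-3 - (-1)|^2)^(1/2)
= (4^2 + 2^2)^(1/2) = (16 + 4)^(1/2) = (20)^(1/2) ≈ 4.4721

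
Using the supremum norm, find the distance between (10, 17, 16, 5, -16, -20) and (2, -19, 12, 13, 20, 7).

max(|x_i - y_i|) = max(|10 - 2|, |17 - (-19)|, |16 - 12|, |5 - 13|, |-16 - 20|, |-20 - 7|) = max(8, 36, 4, 8, 36, 27) = 36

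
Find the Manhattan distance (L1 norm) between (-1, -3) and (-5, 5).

Σ|x_i - y_i| = |-1 - (-5)| + |-3 - 5| = 4 + 8 = 12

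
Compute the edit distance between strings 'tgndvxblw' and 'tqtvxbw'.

Let D[i][j] be the edit distance between the first i characters of 'tgndvxblw' and the first j characters of 'tqtvxbw', with D[i][0] = i, D[0][j] = j, and D[i][j] = D[i-1][j-1] if the characters match, else 1 + min(D[i-1][j], D[i][j-1], D[i-1][j-1]). Filling the table (rows: prefixes of 'tgndvxblw', columns: prefixes of 'tqtvxbw'):
     ε  t  q  t  v  x  b  w
  ε  0  1  2  3  4  5  6  7
  t  1  0  1  2  3  4  5  6
  g  2  1  1  2  3  4  5  6
  n  3  2  2  2  3  4  5  6
  d  4  3  3  3  3  4  5  6
  v  5  4  4  4  3  4  5  6
  x  6  5  5  5  4  3  4  5
  b  7  6  6  6  5  4  3  4
  l  8  7  7  7  6  5  4  4
  w  9  8  8  8  7  6  5  4
The bottom-right entry gives D[9][7] = 4, so no sequence of fewer than 4 edits works. Backtracking through the table gives one optimal edit sequence (4 edits):
  tgndvxblw → tndvxblw (del g @2)
  tndvxblw → tqdvxblw (sub n→q @2)
  tqdvxblw → tqtvxblw (sub d→t @3)
  tqtvxblw → tqtvxbw (del l @7)
Edit distance = 4.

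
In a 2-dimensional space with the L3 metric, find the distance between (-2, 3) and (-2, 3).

(Σ|x_i - y_i|^3)^(1/3) = (|-2 - (-2)|^3 + |3 - 3|^3)^(1/3)
= (0^3 + 0^3)^(1/3) = (0 + 0)^(1/3) = (0)^(1/3) = 0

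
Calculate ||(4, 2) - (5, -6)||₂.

√(Σ(x_i - y_i)²) = √((4 - 5)² + (2 - (-6))²)
= √((-1)² + 8²) = √(1 + 64) = √65 ≈ 8.0623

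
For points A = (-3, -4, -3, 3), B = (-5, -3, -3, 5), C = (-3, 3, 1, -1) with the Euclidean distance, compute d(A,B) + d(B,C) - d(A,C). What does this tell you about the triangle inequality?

d(A,B) = √(2² + 1² + 0² + 2²) = √9 = 3, d(B,C) = √(2² + 6² + 4² + 6²) = √92 ≈ 9.5917, d(A,C) = √(0² + 7² + 4² + 4²) = √81 = 9.
d(A,B) + d(B,C) - d(A,C) = 3 + 9.5917 - 9 = 12.5917 - 9 = 3.5917 (to 4 decimal places). This is ≥ 0, so the triangle inequality holds for these points.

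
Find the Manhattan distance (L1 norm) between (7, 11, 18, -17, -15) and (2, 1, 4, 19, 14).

Σ|x_i - y_i| = |7 - 2| + |11 - 1| + |18 - 4| + |-17 - 19| + |-15 - 14| = 5 + 10 + 14 + 36 + 29 = 94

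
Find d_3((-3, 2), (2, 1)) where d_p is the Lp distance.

(Σ|x_i - y_i|^3)^(1/3) = (|-3 - 2|^3 + |2 - 1|^3)^(1/3)
= (5^3 + 1^3)^(1/3) = (125 + 1)^(1/3) = (126)^(1/3) ≈ 5.0133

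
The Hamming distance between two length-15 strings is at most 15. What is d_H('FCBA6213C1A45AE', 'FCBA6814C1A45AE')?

Differing positions: 6, 8. Hamming distance = 2. The maximum possible Hamming distance for length-15 strings is 15, so d_H/15 = 2/15 ≈ 0.1333.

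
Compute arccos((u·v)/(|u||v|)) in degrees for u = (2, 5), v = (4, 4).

With u = (2, 5), v = (4, 4):
u·v = 2·4 + 5·4 = 8 + 20 = 28.
|u| = √(2² + 5²) = √29, |v| = √(4² + 4²) = √32, so |u||v| = √(29·32) = √928.
cos θ = (u·v)/(|u||v|) = 28/√928 ≈ 0.919145
θ = arccos(0.919145) ≈ 23.2°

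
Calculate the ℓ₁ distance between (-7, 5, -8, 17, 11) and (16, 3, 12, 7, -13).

Σ|x_i - y_i| = |-7 - 16| + |5 - 3| + |-8 - 12| + |17 - 7| + |11 - (-13)| = 23 + 2 + 20 + 10 + 24 = 79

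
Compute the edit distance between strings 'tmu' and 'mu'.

Let D[i][j] be the edit distance between the first i characters of 'tmu' and the first j characters of 'mu', with D[i][0] = i, D[0][j] = j, and D[i][j] = D[i-1][j-1] if the characters match, else 1 + min(D[i-1][j], D[i][j-1], D[i-1][j-1]). Filling the table (rows: prefixes of 'tmu', columns: prefixes of 'mu'):
     ε  m  u
  ε  0  1  2
  t  1  1  2
  m  2  1  2
  u  3  2  1
The bottom-right entry gives D[3][2] = 1, so no sequence of fewer than 1 edit works. Backtracking through the table gives one optimal edit sequence (1 edit):
  tmu → mu (del t @1)
Edit distance = 1.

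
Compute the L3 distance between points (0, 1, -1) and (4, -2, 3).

(Σ|x_i - y_i|^3)^(1/3) = (|0 - 4|^3 + |1 - (-2)|^3 + |-1 - 3|^3)^(1/3)
= (4^3 + 3^3 + 4^3)^(1/3) = (64 + 27 + 64)^(1/3) = (155)^(1/3) ≈ 5.3717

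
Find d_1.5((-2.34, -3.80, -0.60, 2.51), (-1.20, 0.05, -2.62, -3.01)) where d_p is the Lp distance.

(Σ|x_i - y_i|^1.5)^(1/1.5) = (|-2.34 - (-1.2)|^1.5 + |-3.8 - 0.05|^1.5 + |-0.6 - (-2.62)|^1.5 + |2.51 - (-3.01)|^1.5)^(1/1.5)
= (1.14^1.5 + 3.85^1.5 + 2.02^1.5 + 5.52^1.5)^(1/1.5) ≈ (1.2172 + 7.5542 + 2.871 + 12.9691)^(1/1.5) = (24.6115)^(1/1.5) ≈ 8.4611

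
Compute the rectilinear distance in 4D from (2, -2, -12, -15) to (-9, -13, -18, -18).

Σ|x_i - y_i| = |2 - (-9)| + |-2 - (-13)| + |-12 - (-18)| + |-15 - (-18)| = 11 + 11 + 6 + 3 = 31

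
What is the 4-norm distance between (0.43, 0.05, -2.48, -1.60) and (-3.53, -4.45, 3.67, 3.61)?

(Σ|x_i - y_i|^4)^(1/4) = (|0.43 - (-3.53)|^4 + |0.05 - (-4.45)|^4 + |-2.48 - 3.67|^4 + |-1.6 - 3.61|^4)^(1/4)
= (3.96^4 + 4.5^4 + 6.15^4 + 5.21^4)^(1/4) ≈ (245.9126 + 410.0625 + 1430.5415 + 736.8022)^(1/4) = (2823.3188)^(1/4) ≈ 7.2894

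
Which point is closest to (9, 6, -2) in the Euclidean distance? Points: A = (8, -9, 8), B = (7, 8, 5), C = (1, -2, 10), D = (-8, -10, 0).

Distances: d(A) ≈ 18.0555, d(B) ≈ 7.5498, d(C) ≈ 16.4924, d(D) ≈ 23.4307. Nearest: B = (7, 8, 5) with distance 7.5498.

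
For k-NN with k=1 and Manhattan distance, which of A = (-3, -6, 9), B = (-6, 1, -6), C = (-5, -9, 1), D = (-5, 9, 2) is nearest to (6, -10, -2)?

Distances: d(A) = 24, d(B) = 27, d(C) = 15, d(D) = 34. Nearest: C = (-5, -9, 1) with distance 15.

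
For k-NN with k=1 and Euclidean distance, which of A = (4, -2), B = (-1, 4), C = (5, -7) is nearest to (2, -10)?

Distances: d(A) ≈ 8.2462, d(B) ≈ 14.3178, d(C) ≈ 4.2426. Nearest: C = (5, -7) with distance 4.2426.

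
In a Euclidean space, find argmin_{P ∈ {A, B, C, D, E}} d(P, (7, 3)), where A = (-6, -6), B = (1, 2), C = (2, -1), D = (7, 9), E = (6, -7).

Distances: d(A) ≈ 15.8114, d(B) ≈ 6.0828, d(C) ≈ 6.4031, d(D) = 6, d(E) ≈ 10.0499. Nearest: D = (7, 9) with distance 6.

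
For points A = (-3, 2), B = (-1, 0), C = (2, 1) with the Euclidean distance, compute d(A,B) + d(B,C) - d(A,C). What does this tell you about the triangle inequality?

d(A,B) = √(2² + 2²) = √8 ≈ 2.8284, d(B,C) = √(3² + 1²) = √10 ≈ 3.1623, d(A,C) = √(5² + 1²) = √26 ≈ 5.099.
d(A,B) + d(B,C) - d(A,C) = 2.8284 + 3.1623 - 5.099 = 5.9907 - 5.099 = 0.8917 (to 4 decimal places). This is ≥ 0, so the triangle inequality holds for these points.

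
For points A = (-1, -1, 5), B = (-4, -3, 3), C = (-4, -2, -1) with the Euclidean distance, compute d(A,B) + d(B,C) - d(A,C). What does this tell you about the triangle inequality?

d(A,B) = √(3² + 2² + 2²) = √17 ≈ 4.1231, d(B,C) = √(0² + 1² + 4²) = √17 ≈ 4.1231, d(A,C) = √(3² + 1² + 6²) = √46 ≈ 6.7823.
d(A,B) + d(B,C) - d(A,C) = 4.1231 + 4.1231 - 6.7823 = 8.2462 - 6.7823 = 1.4639 (to 4 decimal places). This is ≥ 0, so the triangle inequality holds for these points.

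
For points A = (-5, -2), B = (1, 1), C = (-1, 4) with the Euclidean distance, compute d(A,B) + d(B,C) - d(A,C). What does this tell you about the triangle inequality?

d(A,B) = √(6² + 3²) = √45 ≈ 6.7082, d(B,C) = √(2² + 3²) = √13 ≈ 3.6056, d(A,C) = √(4² + 6²) = √52 ≈ 7.2111.
d(A,B) + d(B,C) - d(A,C) = 6.7082 + 3.6056 - 7.2111 = 10.3138 - 7.2111 = 3.1027 (to 4 decimal places). This is ≥ 0, so the triangle inequality holds for these points.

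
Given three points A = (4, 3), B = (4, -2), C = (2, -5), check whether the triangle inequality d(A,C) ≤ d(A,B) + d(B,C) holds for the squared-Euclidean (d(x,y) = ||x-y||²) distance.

d(A,B) = 0² + 5² = 25, d(B,C) = 2² + 3² = 13, d(A,C) = 2² + 8² = 68.
d(A,C) = 68 > 25 + 13 = 38. Triangle inequality is VIOLATED. (Squared-Euclidean is not a metric — this is a counterexample.)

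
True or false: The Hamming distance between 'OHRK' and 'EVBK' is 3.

Differing positions: 1, 2, 3. Hamming distance = 3, so the claim is true.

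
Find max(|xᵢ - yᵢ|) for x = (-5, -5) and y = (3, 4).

max(|x_i - y_i|) = max(|-5 - 3|, |-5 - 4|) = max(8, 9) = 9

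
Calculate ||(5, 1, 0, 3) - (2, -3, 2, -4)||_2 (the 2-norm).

(Σ|x_i - y_i|^2)^(1/2) = (|5 - 2|^2 + |1 - (-3)|^2 + |0 - 2|^2 + |3 - (-4)|^2)^(1/2)
= (3^2 + 4^2 + 2^2 + 7^2)^(1/2) = (9 + 16 + 4 + 49)^(1/2) = (78)^(1/2) ≈ 8.8318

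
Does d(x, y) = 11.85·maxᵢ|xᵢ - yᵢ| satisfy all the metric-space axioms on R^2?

Yes. The L∞ (Chebyshev) norm induces a metric on R^2, and multiplying a metric by a positive constant 11.85 > 0 preserves all four axioms: non-negativity (11.85·||x-y|| ≥ 0), identity (11.85·||x-y|| = 0 ⟺ ||x-y|| = 0 ⟺ x = y), symmetry (||x-y|| = ||y-x||), and the triangle inequality (11.85·||x-z|| ≤ 11.85·||x-y|| + 11.85·||y-z||). So d is a metric.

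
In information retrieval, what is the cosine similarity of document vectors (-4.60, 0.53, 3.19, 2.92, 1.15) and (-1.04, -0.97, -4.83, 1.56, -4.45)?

With u = (-4.60, 0.53, 3.19, 2.92, 1.15), v = (-1.04, -0.97, -4.83, 1.56, -4.45):
u·v = (-4.6)·(-1.04) + 0.53·(-0.97) + 3.19·(-4.83) + 2.92·1.56 + 1.15·(-4.45) = 4.784 + (-0.5141) + (-15.4077) + 4.5552 + (-5.1175) = -11.7001.
|u| = √((-4.6)² + 0.53² + 3.19² + 2.92² + 1.15²) = √(21.16 + 0.2809 + 10.1761 + 8.5264 + 1.3225) = √41.4659, |v| = √((-1.04)² + (-0.97)² + (-4.83)² + 1.56² + (-4.45)²) = √(1.0816 + 0.9409 + 23.3289 + 2.4336 + 19.8025) = √47.5875.
cos θ = (u·v)/(|u||v|) = -11.7001/(√41.4659·√47.5875) ≈ -0.2634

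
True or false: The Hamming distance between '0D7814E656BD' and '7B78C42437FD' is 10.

Differing positions: 1, 2, 5, 7, 8, 9, 10, 11. Hamming distance = 8, so the claim that d_H = 10 is false.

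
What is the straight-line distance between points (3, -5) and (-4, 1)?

√(Σ(x_i - y_i)²) = √((3 - (-4))² + (-5 - 1)²)
= √(7² + (-6)²) = √(49 + 36) = √85 ≈ 9.2195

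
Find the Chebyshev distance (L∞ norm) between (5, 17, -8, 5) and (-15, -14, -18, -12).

max(|x_i - y_i|) = max(|5 - (-15)|, |17 - (-14)|, |-8 - (-18)|, |5 - (-12)|) = max(20, 31, 10, 17) = 31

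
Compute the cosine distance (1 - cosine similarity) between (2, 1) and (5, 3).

With u = (2, 1), v = (5, 3):
u·v = 2·5 + 1·3 = 10 + 3 = 13.
|u| = √(2² + 1²) = √5, |v| = √(5² + 3²) = √34, so |u||v| = √(5·34) = √170.
cos θ = (u·v)/(|u||v|) = 13/√170 ≈ 0.9971
Cosine distance = 1 - cos θ ≈ 1 - 0.9971 = 0.0029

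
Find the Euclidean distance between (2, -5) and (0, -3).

√(Σ(x_i - y_i)²) = √((2 - 0)² + (-5 - (-3))²)
= √(2² + (-2)²) = √(4 + 4) = √8 ≈ 2.8284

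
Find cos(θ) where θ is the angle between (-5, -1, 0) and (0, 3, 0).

With u = (-5, -1, 0), v = (0, 3, 0):
u·v = (-5)·0 + (-1)·3 + 0·0 = 0 + (-3) + 0 = -3.
|u| = √((-5)² + (-1)² + 0²) = √26, |v| = √(0² + 3² + 0²) = √9, so |u||v| = √(26·9) = √234.
cos θ = (u·v)/(|u||v|) = -3/√234 ≈ -0.1961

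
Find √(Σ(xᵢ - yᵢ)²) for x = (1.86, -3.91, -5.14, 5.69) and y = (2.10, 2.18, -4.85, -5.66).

√(Σ(x_i - y_i)²) = √((1.86 - 2.1)² + (-3.91 - 2.18)² + (-5.14 - (-4.85))² + (5.69 - (-5.66))²)
= √((-0.24)² + (-6.09)² + (-0.29)² + 11.35²) = √(0.0576 + 37.0881 + 0.0841 + 128.8225) = √166.0523 ≈ 12.8861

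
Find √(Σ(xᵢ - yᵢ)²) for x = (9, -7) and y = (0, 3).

√(Σ(x_i - y_i)²) = √((9 - 0)² + (-7 - 3)²)
= √(9² + (-10)²) = √(81 + 100) = √181 ≈ 13.4536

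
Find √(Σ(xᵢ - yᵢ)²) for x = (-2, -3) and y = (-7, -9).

√(Σ(x_i - y_i)²) = √((-2 - (-7))² + (-3 - (-9))²)
= √(5² + 6²) = √(25 + 36) = √61 ≈ 7.8102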